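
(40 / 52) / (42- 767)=-2 / 1885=-0.00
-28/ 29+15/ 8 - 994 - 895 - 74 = -455205/ 232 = -1962.09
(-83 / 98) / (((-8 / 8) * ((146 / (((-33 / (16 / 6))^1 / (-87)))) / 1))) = 0.00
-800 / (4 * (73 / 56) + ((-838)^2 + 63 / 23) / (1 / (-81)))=257600 / 18315997771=0.00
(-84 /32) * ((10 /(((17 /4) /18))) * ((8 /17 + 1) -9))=241920 /289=837.09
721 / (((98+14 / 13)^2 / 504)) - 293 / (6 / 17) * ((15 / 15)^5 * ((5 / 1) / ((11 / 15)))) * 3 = -788761407 / 46552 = -16943.66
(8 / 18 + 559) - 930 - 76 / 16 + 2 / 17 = -229615 / 612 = -375.19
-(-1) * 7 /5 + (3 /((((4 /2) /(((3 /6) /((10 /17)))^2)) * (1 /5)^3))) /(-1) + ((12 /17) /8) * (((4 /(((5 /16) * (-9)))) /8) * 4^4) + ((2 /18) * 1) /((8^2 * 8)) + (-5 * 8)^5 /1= -102400138.08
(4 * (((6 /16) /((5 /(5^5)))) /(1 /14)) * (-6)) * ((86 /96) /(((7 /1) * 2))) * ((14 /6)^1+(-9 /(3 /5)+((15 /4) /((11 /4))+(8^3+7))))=-225131875 /88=-2558316.76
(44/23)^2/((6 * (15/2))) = 0.08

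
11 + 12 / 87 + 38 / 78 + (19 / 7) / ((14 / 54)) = 1224455 / 55419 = 22.09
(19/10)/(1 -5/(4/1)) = -38/5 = -7.60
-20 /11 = -1.82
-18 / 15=-6 / 5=-1.20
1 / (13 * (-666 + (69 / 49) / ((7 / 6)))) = -343 / 2964312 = -0.00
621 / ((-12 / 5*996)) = -345 / 1328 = -0.26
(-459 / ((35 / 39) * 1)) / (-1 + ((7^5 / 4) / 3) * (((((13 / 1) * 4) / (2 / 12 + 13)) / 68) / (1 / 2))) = -3.16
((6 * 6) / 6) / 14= 0.43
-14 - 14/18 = -133/9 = -14.78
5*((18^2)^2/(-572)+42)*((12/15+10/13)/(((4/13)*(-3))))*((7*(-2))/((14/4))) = -688092/143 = -4811.83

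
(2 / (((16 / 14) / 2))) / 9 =7 / 18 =0.39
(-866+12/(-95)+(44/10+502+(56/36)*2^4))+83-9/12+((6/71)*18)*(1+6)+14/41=-2405258639/9955620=-241.60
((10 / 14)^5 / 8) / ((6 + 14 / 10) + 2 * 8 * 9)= 15625 / 101783192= 0.00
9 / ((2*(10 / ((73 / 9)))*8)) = 73 / 160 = 0.46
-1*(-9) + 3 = 12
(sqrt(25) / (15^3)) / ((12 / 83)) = 83 / 8100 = 0.01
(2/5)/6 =1/15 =0.07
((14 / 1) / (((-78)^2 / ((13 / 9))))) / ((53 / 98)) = 343 / 55809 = 0.01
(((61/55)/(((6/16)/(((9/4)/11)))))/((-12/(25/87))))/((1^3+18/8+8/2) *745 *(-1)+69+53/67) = 40870/15041303937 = 0.00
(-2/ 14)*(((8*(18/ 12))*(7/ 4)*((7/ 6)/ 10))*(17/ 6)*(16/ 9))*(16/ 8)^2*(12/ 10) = -8.46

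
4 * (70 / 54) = 140 / 27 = 5.19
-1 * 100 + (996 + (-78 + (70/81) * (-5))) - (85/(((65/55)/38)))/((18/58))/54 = 2055227/3159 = 650.59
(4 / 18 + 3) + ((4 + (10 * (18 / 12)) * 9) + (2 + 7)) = 1361 / 9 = 151.22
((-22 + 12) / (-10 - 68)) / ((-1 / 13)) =-1.67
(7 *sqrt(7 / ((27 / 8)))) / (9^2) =14 *sqrt(42) / 729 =0.12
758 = 758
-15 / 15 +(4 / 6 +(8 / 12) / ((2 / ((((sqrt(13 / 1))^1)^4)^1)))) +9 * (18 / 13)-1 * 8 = 786 / 13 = 60.46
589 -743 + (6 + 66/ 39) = -1902/ 13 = -146.31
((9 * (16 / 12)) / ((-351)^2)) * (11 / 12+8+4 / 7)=797 / 862407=0.00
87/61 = 1.43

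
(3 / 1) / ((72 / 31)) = 31 / 24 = 1.29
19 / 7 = 2.71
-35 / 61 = -0.57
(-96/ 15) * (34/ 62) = -544/ 155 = -3.51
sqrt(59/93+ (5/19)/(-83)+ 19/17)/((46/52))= 26 *sqrt(10871473216245)/57344451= 1.49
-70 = -70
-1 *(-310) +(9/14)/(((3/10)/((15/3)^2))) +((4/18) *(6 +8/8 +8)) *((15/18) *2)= 23255/63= 369.13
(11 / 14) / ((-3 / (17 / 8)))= -187 / 336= -0.56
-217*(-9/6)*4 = 1302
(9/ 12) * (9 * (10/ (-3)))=-45/ 2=-22.50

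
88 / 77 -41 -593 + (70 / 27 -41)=-126869 / 189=-671.26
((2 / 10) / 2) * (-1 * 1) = -1 / 10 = -0.10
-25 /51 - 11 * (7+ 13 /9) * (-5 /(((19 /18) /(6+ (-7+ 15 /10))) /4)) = 44855 /51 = 879.51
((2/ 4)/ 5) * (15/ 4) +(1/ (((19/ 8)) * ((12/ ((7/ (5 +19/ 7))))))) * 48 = 7811/ 4104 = 1.90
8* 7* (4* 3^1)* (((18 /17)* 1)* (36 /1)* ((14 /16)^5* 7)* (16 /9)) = 22235661 /136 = 163497.51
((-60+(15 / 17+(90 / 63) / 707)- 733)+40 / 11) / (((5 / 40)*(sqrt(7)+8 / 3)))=-140104009728 / 925463+52539003648*sqrt(7) / 925463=-1187.38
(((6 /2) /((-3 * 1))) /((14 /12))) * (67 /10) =-201 /35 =-5.74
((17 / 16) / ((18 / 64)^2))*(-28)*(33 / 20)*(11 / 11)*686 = -57470336 / 135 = -425706.19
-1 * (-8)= 8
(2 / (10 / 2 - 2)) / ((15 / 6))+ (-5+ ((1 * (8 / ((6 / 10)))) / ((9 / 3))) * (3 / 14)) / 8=-0.24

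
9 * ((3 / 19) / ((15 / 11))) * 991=98109 / 95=1032.73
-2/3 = -0.67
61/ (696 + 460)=61/ 1156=0.05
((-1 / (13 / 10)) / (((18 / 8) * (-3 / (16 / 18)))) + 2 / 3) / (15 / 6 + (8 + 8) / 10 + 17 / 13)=24260 / 170829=0.14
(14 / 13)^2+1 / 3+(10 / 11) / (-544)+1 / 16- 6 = -4.45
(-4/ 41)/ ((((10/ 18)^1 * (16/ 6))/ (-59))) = 1593/ 410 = 3.89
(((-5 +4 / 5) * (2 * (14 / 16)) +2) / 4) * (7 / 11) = -749 / 880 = -0.85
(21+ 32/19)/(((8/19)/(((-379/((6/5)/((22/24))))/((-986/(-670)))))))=-3009705325/283968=-10598.75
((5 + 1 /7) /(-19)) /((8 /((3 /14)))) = -27 /3724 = -0.01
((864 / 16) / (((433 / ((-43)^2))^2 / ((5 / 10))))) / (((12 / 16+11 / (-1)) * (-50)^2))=-92307627 / 4804405625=-0.02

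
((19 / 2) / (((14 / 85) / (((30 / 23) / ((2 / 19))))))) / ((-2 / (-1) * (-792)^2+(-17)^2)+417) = 460275 / 808370696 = 0.00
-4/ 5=-0.80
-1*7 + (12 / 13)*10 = 29 / 13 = 2.23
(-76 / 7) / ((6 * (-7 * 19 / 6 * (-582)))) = -2 / 14259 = -0.00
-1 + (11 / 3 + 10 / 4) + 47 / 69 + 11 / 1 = 775 / 46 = 16.85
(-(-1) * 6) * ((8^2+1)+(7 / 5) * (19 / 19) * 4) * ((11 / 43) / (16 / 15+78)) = 34947 / 25499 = 1.37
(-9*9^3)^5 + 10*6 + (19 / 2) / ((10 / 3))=-243153309181138574763 / 20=-12157665459056928738.15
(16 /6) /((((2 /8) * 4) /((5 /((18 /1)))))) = 20 /27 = 0.74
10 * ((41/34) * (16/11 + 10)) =138.13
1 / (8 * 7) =1 / 56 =0.02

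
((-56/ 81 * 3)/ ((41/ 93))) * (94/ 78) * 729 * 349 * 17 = -13070304072/ 533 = -24522146.48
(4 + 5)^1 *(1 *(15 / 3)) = 45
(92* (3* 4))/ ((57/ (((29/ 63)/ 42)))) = 5336/ 25137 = 0.21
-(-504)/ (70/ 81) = 2916/ 5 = 583.20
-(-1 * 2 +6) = -4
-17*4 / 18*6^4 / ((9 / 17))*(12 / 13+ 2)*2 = -702848 / 13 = -54065.23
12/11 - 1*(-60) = 672/11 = 61.09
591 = 591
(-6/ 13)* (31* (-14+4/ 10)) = 194.58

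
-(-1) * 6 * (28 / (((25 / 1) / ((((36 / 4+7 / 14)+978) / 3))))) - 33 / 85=187987 / 85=2211.61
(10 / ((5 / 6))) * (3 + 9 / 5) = 288 / 5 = 57.60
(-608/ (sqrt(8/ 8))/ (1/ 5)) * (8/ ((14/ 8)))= -13897.14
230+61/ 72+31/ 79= 1315291/ 5688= 231.24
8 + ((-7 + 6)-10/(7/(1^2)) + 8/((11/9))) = 12.12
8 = 8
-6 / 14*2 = -0.86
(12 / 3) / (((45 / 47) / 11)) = 2068 / 45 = 45.96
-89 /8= -11.12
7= 7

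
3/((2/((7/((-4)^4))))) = 21/512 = 0.04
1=1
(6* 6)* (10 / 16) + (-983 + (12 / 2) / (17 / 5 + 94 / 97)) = -4064779 / 4238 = -959.13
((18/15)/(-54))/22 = -1/990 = -0.00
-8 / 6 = -4 / 3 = -1.33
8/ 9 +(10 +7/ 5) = 553/ 45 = 12.29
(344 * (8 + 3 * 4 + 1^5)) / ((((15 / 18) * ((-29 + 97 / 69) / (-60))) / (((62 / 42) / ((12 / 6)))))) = 1655586 / 119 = 13912.49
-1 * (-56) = 56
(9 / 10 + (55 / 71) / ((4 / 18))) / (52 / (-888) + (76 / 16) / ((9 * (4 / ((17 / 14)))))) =116139744 / 2691965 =43.14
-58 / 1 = -58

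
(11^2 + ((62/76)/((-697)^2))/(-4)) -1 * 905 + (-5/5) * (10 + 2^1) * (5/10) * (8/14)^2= -2843840385135/3618305432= -785.96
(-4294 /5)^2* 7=129069052 /25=5162762.08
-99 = -99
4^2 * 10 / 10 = 16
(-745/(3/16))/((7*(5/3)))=-2384/7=-340.57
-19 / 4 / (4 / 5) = -95 / 16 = -5.94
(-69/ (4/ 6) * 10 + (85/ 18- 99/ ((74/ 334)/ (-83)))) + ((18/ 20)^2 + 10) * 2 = 300356699/ 8325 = 36078.88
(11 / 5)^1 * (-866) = -9526 / 5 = -1905.20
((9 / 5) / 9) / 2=1 / 10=0.10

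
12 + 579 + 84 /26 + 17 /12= 92921 /156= 595.65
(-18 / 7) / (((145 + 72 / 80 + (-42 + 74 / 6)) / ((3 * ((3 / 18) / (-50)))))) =27 / 122045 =0.00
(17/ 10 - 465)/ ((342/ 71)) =-328943/ 3420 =-96.18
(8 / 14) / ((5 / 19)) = 76 / 35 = 2.17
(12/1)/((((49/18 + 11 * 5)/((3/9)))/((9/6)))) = 108/1039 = 0.10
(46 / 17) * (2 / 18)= 46 / 153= 0.30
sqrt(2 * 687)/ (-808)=-sqrt(1374)/ 808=-0.05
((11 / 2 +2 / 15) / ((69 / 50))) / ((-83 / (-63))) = 5915 / 1909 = 3.10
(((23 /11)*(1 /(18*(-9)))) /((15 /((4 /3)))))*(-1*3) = 46 /13365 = 0.00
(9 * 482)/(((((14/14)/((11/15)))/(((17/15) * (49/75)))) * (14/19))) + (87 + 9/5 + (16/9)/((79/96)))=162330823/49375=3287.71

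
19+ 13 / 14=279 / 14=19.93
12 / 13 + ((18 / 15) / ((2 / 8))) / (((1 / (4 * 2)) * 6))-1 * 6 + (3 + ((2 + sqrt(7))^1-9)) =-174 / 65 + sqrt(7) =-0.03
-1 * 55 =-55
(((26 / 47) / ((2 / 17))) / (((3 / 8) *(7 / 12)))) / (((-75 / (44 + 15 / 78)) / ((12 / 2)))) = -625056 / 8225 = -75.99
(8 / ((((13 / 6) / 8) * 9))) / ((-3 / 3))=-128 / 39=-3.28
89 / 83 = 1.07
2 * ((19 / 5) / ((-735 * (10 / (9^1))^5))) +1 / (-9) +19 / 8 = 2.26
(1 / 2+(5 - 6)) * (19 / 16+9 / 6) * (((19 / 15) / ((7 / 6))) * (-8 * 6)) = 2451 / 35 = 70.03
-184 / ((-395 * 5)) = 184 / 1975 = 0.09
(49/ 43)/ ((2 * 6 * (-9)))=-49/ 4644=-0.01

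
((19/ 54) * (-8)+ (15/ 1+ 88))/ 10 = 541/ 54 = 10.02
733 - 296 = 437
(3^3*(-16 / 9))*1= -48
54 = 54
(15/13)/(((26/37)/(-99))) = -54945/338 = -162.56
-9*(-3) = 27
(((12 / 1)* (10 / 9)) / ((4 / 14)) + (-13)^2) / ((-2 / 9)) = -1941 / 2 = -970.50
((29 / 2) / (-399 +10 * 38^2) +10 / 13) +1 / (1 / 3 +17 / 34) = 3596381 / 1825330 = 1.97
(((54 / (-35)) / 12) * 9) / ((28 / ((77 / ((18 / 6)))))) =-297 / 280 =-1.06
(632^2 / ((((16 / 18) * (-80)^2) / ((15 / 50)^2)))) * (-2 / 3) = -168507 / 40000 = -4.21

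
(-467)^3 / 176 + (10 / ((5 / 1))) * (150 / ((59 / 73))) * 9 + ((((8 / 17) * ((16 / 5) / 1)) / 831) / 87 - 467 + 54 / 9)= -36743056753007893 / 63812224080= -575799.66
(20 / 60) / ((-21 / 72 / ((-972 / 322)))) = 3888 / 1127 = 3.45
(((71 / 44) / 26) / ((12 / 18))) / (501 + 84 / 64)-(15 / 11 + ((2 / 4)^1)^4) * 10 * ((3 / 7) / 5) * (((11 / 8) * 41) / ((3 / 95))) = -374532834757 / 171627456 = -2182.24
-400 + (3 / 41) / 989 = -16219597 / 40549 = -400.00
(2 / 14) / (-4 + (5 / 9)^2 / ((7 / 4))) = -0.04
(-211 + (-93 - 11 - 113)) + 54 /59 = -25198 /59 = -427.08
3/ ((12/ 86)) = 43/ 2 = 21.50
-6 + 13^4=28555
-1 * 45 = -45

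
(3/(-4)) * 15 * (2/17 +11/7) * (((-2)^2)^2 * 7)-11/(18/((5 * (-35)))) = -618515/306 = -2021.29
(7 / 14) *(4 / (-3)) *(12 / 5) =-8 / 5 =-1.60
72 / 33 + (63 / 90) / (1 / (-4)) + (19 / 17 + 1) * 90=177622 / 935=189.97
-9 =-9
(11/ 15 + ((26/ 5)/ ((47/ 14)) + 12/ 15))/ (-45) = -2173/ 31725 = -0.07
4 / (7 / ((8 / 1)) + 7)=0.51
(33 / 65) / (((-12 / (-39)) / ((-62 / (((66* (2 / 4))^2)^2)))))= -31 / 359370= -0.00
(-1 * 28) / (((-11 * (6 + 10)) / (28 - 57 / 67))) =12733 / 2948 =4.32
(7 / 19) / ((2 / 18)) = 63 / 19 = 3.32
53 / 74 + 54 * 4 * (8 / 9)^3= 304535 / 1998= 152.42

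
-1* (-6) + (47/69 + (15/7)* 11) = 30.25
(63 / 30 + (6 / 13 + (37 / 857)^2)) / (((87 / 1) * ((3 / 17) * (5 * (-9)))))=-4160741279 / 1121393455650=-0.00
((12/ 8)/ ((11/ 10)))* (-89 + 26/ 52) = -2655/ 22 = -120.68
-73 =-73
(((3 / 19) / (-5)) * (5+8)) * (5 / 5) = -39 / 95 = -0.41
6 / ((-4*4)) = -3 / 8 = -0.38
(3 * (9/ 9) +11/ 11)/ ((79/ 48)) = 192/ 79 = 2.43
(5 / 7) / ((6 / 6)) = 5 / 7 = 0.71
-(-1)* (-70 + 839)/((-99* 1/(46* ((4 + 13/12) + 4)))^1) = -1927883/594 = -3245.59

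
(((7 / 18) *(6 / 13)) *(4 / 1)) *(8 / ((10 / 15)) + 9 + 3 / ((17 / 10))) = 3612 / 221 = 16.34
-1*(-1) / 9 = 1 / 9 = 0.11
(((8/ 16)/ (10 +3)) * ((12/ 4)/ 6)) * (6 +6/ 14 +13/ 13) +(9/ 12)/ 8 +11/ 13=3153/ 2912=1.08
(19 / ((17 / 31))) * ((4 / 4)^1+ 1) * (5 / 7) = 5890 / 119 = 49.50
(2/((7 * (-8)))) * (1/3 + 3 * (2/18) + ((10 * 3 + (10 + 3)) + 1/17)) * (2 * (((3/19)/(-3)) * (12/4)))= 0.49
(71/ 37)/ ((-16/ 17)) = -1207/ 592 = -2.04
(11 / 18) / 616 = 1 / 1008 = 0.00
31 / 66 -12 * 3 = -2345 / 66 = -35.53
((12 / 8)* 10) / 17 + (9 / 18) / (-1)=13 / 34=0.38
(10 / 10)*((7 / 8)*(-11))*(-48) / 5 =462 / 5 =92.40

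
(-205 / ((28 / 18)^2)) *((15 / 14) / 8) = -249075 / 21952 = -11.35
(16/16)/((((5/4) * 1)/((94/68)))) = 94/85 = 1.11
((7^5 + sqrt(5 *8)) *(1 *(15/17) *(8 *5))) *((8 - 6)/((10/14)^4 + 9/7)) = 767662.12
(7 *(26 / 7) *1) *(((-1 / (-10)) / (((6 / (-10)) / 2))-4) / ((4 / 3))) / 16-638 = -20585 / 32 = -643.28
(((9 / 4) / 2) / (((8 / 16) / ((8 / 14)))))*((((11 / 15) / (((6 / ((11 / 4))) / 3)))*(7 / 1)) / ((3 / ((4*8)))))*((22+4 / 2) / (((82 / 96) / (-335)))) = -37357056 / 41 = -911147.71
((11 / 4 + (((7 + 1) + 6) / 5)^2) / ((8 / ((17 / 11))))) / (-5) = -18003 / 44000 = -0.41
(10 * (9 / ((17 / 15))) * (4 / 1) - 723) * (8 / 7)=-55128 / 119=-463.26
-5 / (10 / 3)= -3 / 2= -1.50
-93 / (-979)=93 / 979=0.09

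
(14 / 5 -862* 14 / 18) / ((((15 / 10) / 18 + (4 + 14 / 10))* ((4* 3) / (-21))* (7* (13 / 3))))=4292 / 611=7.02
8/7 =1.14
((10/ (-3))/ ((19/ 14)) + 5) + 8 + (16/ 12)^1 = 677/ 57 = 11.88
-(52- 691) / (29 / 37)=23643 / 29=815.28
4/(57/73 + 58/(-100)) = 14600/733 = 19.92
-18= -18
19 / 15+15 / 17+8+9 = 4883 / 255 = 19.15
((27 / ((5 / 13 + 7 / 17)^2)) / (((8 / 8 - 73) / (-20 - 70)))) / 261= 732615 / 3593216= 0.20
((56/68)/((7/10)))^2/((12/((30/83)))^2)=2500/1990921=0.00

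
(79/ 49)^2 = 6241/ 2401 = 2.60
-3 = -3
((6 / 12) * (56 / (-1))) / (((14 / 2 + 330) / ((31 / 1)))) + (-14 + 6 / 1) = -3564 / 337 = -10.58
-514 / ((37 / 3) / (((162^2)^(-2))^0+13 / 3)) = -8224 / 37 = -222.27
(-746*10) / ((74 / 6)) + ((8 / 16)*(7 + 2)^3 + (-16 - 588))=-62483 / 74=-844.36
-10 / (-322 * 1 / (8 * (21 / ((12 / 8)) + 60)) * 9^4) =2960 / 1056321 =0.00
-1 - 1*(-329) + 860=1188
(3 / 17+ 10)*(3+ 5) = 1384 / 17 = 81.41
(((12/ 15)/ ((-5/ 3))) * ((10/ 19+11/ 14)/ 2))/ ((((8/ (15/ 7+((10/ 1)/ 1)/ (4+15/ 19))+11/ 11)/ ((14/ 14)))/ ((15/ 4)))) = -11517/ 28196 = -0.41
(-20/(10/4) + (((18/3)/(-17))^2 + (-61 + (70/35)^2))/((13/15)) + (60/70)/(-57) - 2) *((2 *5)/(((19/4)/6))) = -9071073360/9493939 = -955.46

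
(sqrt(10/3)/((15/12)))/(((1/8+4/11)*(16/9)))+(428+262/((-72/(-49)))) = 66*sqrt(30)/215+21827/36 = 607.99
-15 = -15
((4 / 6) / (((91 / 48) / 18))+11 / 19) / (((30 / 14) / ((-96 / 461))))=-76448 / 113867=-0.67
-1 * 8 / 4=-2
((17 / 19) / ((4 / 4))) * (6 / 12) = 17 / 38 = 0.45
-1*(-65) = 65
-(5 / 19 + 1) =-24 / 19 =-1.26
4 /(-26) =-2 /13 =-0.15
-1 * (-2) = 2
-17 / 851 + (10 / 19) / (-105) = -0.02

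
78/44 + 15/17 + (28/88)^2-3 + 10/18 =23095/74052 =0.31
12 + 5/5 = 13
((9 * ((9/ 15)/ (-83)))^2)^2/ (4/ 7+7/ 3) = 11160261/ 1809348488125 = 0.00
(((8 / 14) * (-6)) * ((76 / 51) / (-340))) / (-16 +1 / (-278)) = -42256 / 45001635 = -0.00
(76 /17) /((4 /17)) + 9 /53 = 1016 /53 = 19.17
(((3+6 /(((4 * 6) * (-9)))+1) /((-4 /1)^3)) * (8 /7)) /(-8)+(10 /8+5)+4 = 165455 /16128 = 10.26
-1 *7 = -7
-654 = -654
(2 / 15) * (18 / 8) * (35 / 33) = 7 / 22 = 0.32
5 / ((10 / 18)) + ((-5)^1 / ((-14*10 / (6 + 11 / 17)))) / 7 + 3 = 40097 / 3332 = 12.03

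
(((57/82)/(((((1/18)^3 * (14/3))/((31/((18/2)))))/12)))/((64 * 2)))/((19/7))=67797/656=103.35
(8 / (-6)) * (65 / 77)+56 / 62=-1592 / 7161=-0.22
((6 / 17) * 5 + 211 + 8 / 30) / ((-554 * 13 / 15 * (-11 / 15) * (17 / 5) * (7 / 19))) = 77410275 / 160266106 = 0.48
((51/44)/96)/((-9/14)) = -119/6336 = -0.02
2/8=1/4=0.25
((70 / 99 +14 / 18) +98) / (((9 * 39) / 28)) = 91924 / 11583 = 7.94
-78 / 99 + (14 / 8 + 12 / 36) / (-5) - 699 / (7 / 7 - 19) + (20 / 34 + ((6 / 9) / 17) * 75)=41.16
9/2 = 4.50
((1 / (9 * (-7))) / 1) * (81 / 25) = -9 / 175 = -0.05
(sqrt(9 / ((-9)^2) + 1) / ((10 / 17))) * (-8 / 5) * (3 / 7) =-68 * sqrt(10) / 175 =-1.23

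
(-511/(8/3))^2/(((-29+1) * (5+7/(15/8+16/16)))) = -857969/4864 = -176.39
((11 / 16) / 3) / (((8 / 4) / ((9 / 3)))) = 11 / 32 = 0.34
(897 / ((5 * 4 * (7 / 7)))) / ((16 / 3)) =2691 / 320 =8.41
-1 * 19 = -19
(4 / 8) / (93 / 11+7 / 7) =11 / 208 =0.05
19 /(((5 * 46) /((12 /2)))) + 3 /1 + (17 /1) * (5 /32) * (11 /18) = 339077 /66240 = 5.12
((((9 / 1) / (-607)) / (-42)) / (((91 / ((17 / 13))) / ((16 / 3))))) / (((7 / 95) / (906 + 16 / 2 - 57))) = 11072440 / 35185969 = 0.31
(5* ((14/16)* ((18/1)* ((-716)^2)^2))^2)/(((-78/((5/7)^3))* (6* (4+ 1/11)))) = -1483976086755308975488000/91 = -16307429524783615115252.75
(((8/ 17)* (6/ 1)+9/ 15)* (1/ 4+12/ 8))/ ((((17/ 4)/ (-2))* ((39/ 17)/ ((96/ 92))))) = -32592/ 25415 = -1.28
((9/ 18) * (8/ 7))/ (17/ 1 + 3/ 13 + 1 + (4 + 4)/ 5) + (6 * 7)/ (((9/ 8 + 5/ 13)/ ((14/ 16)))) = 34526726/ 1416611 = 24.37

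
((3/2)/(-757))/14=-3/21196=-0.00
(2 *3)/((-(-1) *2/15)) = 45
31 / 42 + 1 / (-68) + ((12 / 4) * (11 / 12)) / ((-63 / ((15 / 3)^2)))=-394 / 1071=-0.37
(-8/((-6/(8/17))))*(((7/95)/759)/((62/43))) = 0.00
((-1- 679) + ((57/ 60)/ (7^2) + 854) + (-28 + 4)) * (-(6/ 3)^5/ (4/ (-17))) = 20402.64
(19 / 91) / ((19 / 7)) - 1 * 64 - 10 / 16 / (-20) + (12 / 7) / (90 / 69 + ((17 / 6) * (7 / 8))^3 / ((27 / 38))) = -145173973653407 / 2274866755616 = -63.82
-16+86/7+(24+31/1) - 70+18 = -5/7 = -0.71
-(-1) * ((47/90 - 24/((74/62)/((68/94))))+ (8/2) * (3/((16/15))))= -868339/313020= -2.77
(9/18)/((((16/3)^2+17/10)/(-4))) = -180/2713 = -0.07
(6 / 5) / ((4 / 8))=12 / 5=2.40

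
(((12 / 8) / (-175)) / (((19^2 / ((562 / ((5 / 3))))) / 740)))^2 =140094501264 / 3991080625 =35.10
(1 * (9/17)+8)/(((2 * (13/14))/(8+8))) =16240/221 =73.48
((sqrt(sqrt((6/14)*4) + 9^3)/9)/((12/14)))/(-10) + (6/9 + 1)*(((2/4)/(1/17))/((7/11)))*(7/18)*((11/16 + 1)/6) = 935/384 - sqrt(14*sqrt(21) + 35721)/540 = 2.08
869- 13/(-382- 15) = 345006/397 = 869.03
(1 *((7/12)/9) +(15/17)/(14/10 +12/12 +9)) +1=39845/34884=1.14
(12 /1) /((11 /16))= 192 /11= 17.45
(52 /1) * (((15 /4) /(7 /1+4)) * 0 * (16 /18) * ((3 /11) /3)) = 0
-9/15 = -3/5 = -0.60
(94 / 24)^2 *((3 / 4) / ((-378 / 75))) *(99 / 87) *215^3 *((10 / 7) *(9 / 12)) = -27660402.52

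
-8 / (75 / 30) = -16 / 5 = -3.20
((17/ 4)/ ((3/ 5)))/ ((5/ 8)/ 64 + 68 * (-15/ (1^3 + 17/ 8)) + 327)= 54400/ 4683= 11.62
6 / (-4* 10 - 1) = -6 / 41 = -0.15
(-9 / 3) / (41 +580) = -0.00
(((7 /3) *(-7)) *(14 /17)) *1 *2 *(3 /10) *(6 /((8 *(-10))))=1029 /1700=0.61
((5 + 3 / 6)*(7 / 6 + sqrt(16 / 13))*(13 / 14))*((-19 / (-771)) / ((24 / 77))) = 2299*sqrt(13) / 18504 + 209209 / 444096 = 0.92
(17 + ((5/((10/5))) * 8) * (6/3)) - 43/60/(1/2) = 1667/30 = 55.57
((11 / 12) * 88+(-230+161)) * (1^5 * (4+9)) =455 / 3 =151.67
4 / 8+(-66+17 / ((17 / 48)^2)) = 2381 / 34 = 70.03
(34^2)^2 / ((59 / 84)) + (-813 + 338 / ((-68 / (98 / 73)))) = 139244994358 / 73219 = 1901760.39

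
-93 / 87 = -1.07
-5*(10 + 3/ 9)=-155/ 3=-51.67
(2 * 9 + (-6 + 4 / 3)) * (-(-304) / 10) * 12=4864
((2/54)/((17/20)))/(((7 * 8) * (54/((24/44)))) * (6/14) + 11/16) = 320/17454393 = 0.00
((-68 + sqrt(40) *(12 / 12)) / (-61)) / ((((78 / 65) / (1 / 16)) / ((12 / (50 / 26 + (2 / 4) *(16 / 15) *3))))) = 5525 / 27938-325 *sqrt(10) / 55876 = 0.18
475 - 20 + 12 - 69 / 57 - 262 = 3872 / 19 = 203.79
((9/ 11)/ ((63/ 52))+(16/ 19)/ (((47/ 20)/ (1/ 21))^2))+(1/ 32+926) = 6037720101865/ 6515242272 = 926.71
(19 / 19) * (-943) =-943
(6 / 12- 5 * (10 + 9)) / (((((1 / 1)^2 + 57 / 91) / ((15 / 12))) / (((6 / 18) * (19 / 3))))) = -181545 / 1184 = -153.33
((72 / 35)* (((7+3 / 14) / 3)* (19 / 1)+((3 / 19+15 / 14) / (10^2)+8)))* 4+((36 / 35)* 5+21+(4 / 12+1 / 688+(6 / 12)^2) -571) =-24590337967 / 240198000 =-102.38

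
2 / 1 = 2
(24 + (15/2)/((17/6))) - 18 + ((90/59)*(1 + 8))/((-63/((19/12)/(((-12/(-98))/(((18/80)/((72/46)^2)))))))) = 38769115/4621824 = 8.39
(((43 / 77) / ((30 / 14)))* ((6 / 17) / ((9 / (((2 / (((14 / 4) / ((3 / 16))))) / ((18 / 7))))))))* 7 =301 / 100980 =0.00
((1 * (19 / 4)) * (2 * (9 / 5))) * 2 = 171 / 5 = 34.20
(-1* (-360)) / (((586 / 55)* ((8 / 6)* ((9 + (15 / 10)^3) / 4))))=2400 / 293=8.19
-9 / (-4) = 9 / 4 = 2.25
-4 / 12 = -1 / 3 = -0.33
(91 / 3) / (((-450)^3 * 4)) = -91 / 1093500000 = -0.00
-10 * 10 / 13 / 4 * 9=-225 / 13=-17.31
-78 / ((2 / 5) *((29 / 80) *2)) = -7800 / 29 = -268.97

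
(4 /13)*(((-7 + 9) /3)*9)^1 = 24 /13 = 1.85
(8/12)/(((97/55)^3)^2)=55361281250/2498916014787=0.02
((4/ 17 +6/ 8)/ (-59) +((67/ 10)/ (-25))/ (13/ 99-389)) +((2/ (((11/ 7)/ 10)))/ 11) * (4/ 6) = 661710054053/ 876043645125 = 0.76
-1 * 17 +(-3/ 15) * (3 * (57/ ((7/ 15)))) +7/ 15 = -9431/ 105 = -89.82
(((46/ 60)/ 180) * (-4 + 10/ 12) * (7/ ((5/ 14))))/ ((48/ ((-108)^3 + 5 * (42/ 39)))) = 175331635409/ 25272000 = 6937.78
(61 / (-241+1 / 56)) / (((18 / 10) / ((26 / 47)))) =-0.08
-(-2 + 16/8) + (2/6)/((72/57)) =19/72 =0.26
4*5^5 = 12500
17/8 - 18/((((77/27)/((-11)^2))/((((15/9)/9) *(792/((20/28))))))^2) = -10929447919/8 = -1366180989.88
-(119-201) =82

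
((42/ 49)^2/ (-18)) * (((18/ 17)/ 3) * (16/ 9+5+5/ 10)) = -262/ 2499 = -0.10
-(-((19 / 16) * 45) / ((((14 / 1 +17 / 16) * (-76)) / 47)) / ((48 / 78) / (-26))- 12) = 403707 / 3856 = 104.70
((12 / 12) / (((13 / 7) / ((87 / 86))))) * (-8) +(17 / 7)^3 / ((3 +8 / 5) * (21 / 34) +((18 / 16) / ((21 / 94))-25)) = -5798205872 / 1116265423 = -5.19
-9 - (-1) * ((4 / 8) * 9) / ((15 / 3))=-81 / 10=-8.10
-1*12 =-12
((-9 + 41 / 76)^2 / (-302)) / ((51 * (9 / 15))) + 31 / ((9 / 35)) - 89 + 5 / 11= 31316911867 / 978581472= 32.00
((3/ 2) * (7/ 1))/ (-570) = -7/ 380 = -0.02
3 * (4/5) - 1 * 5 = -13/5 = -2.60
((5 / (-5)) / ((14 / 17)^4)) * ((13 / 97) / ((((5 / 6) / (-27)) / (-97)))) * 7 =-87947613 / 13720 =-6410.18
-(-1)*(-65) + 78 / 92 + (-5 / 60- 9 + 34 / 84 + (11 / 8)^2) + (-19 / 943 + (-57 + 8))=-50678895 / 422464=-119.96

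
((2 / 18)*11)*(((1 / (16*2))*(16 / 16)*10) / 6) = 55 / 864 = 0.06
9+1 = 10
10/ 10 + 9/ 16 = 25/ 16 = 1.56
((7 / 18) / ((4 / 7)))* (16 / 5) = 98 / 45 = 2.18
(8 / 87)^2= 64 / 7569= 0.01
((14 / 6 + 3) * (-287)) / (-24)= 574 / 9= 63.78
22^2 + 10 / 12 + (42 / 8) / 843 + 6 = 1655111 / 3372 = 490.84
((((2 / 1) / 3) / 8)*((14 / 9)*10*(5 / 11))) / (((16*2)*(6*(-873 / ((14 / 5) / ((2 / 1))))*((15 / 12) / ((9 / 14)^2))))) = -1 / 614592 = -0.00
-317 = -317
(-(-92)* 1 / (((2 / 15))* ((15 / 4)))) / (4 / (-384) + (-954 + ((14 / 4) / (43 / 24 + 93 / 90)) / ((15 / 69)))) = -1996032 / 10287281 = -0.19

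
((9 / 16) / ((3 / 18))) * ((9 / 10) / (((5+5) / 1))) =243 / 800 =0.30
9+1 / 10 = 9.10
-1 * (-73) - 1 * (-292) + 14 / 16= 2927 / 8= 365.88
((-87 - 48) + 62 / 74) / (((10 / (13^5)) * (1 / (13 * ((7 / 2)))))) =-41930489783 / 185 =-226651296.12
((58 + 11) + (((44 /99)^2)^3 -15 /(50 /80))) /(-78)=-23918941 /41452398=-0.58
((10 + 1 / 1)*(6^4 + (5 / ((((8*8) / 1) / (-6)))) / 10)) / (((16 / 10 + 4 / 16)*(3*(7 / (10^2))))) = 38014625 / 1036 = 36693.65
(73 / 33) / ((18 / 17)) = 1241 / 594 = 2.09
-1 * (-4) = 4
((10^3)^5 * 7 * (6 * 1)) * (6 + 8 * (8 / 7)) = 636000000000000000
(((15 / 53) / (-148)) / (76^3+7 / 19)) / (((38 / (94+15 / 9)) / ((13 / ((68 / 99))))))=-1846845 / 8897566357984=-0.00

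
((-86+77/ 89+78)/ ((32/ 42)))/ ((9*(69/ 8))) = -4445/ 36846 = -0.12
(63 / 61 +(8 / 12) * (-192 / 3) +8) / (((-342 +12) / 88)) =4924 / 549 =8.97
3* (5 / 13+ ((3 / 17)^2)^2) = 1255974 / 1085773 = 1.16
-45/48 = -15/16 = -0.94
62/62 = 1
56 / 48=7 / 6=1.17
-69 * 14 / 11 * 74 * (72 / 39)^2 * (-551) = 22687305984 / 1859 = 12204037.65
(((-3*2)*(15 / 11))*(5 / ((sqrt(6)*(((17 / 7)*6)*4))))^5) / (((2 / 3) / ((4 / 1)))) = -262609375*sqrt(6) / 248727323344896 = -0.00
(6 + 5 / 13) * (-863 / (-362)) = 71629 / 4706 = 15.22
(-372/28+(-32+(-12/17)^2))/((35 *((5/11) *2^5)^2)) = -2192641/362521600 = -0.01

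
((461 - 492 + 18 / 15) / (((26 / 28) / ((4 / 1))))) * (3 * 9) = -3465.97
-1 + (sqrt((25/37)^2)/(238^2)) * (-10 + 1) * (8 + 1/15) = -2097643/2095828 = -1.00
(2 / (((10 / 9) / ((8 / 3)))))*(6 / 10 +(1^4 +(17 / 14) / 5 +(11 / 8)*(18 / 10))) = 20.73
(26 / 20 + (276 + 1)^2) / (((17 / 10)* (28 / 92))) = 17647969 / 119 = 148302.26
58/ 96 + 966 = 46397/ 48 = 966.60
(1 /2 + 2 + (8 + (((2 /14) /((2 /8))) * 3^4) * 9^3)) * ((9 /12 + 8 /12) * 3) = 8033163 /56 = 143449.34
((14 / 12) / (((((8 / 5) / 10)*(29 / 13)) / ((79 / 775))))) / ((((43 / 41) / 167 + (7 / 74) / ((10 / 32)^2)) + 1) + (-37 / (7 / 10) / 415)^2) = 15369608636520775 / 91847948496043632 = 0.17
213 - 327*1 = -114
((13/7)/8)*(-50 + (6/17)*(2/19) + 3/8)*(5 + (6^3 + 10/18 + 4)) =-241534475/93024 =-2596.47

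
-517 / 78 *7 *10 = -18095 / 39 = -463.97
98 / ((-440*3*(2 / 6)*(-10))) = 49 / 2200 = 0.02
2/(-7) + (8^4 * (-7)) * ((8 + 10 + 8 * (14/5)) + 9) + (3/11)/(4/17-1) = -7089069199/5005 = -1416397.44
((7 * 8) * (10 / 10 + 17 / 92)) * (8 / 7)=1744 / 23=75.83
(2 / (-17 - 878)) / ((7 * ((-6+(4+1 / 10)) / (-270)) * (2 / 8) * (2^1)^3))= -540 / 23807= -0.02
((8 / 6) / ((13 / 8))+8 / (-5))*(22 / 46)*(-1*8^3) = 856064 / 4485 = 190.87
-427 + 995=568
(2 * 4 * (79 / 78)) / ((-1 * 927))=-316 / 36153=-0.01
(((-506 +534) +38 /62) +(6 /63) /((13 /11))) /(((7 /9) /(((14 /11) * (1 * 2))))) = 2913996 /31031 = 93.91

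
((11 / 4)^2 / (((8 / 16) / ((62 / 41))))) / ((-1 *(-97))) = 3751 / 15908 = 0.24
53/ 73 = 0.73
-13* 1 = -13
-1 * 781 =-781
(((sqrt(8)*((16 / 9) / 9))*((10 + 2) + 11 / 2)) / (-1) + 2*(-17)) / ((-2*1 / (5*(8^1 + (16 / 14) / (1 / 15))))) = 35200*sqrt(2) / 81 + 14960 / 7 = 2751.71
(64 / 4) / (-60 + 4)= -2 / 7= -0.29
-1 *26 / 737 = -26 / 737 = -0.04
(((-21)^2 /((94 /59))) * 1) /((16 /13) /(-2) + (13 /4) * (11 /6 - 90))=-579852 /601553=-0.96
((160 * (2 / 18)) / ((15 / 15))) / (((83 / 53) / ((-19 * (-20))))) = 3222400 / 747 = 4313.79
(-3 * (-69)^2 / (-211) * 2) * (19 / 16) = 271377 / 1688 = 160.77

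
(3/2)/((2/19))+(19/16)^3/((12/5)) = 734711/49152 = 14.95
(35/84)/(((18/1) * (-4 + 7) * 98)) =5/63504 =0.00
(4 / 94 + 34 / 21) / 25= 328 / 4935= 0.07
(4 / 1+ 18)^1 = 22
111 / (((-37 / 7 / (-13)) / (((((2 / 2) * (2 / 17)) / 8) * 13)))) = 3549 / 68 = 52.19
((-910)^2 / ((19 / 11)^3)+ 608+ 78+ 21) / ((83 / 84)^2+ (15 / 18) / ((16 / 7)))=15622695428256 / 129792857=120366.37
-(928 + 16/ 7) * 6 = -5581.71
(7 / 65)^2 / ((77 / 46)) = 322 / 46475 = 0.01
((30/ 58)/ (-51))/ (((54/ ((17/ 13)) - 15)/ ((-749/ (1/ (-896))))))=-258.85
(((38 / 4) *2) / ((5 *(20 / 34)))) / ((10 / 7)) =2261 / 500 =4.52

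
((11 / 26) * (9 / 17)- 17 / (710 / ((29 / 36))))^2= 1336953375289 / 31908489537600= 0.04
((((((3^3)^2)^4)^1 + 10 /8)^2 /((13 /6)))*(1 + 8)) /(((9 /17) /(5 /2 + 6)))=1106520098372170113149726547 /208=5319808165250817851681378.00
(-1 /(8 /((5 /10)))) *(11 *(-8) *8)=44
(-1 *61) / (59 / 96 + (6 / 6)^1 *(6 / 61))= -357216 / 4175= -85.56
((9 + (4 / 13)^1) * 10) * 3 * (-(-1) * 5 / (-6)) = -3025 / 13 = -232.69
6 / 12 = 1 / 2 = 0.50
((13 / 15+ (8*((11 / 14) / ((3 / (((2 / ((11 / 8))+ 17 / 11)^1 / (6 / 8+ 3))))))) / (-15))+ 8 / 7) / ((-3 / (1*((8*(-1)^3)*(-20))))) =-101.21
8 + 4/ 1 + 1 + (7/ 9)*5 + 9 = 233/ 9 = 25.89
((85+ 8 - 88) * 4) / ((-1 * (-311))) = 20 / 311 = 0.06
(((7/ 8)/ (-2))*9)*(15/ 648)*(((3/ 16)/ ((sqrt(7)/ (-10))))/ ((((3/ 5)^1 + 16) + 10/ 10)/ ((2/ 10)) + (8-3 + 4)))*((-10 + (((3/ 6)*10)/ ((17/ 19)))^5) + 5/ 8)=1544899643125*sqrt(7)/ 1128252448768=3.62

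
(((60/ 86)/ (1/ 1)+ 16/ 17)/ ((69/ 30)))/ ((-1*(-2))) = 5990/ 16813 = 0.36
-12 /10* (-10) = 12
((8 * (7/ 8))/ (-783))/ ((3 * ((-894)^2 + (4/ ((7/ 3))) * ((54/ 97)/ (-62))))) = -147343/ 39517504745760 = -0.00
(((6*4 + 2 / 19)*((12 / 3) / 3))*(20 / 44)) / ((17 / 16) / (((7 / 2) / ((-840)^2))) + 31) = 9160 / 134322837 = 0.00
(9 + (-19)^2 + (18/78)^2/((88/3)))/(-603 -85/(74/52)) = -203598679/364676312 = -0.56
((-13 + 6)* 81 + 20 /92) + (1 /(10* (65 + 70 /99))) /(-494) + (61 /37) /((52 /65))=-564.72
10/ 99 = 0.10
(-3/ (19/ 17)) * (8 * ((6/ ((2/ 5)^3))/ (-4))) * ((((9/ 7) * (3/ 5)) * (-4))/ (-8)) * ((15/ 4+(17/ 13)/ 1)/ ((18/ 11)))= 33197175/ 55328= 600.01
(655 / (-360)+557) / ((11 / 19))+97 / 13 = 9950155 / 10296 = 966.41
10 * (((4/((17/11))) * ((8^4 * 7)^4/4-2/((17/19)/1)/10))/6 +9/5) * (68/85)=168504807157849744568/289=583061616463147905.08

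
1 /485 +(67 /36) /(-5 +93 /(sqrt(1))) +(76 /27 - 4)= -5356051 /4609440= -1.16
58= 58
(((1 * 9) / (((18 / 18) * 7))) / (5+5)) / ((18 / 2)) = 1 / 70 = 0.01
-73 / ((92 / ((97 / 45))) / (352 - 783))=3051911 / 4140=737.18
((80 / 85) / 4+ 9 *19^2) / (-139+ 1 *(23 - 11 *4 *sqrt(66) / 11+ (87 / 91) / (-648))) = -145624672557000 / 4790975612809+ 85365101622528 *sqrt(66) / 81446585417753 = -21.88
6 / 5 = 1.20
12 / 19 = 0.63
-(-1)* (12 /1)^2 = 144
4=4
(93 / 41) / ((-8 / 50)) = -2325 / 164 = -14.18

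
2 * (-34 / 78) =-34 / 39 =-0.87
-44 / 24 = -11 / 6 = -1.83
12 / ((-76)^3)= -3 / 109744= -0.00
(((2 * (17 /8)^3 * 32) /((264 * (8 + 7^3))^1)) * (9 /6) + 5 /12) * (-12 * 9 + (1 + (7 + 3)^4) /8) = 1926381121 /3953664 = 487.24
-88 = -88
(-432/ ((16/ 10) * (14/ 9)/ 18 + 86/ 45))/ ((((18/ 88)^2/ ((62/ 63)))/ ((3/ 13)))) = -8642304/ 7553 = -1144.22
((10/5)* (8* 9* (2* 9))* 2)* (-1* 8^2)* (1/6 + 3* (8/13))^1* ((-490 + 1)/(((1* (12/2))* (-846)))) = -39307776/611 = -64333.51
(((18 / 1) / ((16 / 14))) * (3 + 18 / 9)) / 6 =105 / 8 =13.12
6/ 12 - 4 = -7/ 2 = -3.50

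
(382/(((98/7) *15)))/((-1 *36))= -191/3780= -0.05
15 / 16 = 0.94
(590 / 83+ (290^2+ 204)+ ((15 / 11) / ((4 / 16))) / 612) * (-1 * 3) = -3925778557 / 15521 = -252933.35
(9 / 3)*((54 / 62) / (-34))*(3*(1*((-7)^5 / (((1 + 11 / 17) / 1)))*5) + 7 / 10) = 247962141 / 21080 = 11762.91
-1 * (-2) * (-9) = -18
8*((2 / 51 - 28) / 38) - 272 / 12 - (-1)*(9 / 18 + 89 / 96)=-280375 / 10336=-27.13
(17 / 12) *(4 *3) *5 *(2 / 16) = 85 / 8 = 10.62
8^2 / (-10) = -32 / 5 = -6.40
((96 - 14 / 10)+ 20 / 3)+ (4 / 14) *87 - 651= -55112 / 105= -524.88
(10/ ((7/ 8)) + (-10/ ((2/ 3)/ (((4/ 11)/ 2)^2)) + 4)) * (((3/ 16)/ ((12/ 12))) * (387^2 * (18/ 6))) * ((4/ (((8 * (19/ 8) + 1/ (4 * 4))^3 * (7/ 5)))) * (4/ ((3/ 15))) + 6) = 7558417.12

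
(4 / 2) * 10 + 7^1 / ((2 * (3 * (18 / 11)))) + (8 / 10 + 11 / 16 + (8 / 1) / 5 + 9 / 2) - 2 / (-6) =61849 / 2160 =28.63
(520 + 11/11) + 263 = 784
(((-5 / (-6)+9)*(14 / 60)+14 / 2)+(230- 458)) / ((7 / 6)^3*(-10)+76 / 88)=1299111 / 89195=14.56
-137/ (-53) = 137/ 53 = 2.58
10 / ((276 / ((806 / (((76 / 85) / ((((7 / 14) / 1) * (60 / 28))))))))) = 856375 / 24472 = 34.99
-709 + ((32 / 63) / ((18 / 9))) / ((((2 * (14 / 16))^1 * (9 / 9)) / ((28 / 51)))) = -2277761 / 3213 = -708.92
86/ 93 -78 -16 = -8656/ 93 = -93.08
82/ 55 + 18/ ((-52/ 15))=-5293/ 1430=-3.70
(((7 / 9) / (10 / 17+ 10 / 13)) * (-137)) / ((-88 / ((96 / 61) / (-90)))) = -211939 / 13587750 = -0.02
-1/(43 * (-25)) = 1/1075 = 0.00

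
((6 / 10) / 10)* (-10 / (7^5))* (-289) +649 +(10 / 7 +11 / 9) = 492861073 / 756315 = 651.66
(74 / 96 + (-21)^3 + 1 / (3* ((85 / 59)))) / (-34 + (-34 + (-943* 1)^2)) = -12593597 / 1209286160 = -0.01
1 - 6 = -5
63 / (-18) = -7 / 2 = -3.50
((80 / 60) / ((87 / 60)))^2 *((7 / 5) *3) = 8960 / 2523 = 3.55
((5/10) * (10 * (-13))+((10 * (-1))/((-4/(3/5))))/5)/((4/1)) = -647/40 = -16.18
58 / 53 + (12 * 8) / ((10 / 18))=46082 / 265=173.89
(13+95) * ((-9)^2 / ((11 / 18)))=157464 / 11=14314.91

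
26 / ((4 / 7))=91 / 2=45.50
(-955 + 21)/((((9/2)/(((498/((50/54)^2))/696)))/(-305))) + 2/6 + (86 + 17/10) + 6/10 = 1151036381/21750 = 52921.21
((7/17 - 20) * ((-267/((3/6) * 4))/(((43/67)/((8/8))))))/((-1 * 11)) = -5957037/16082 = -370.42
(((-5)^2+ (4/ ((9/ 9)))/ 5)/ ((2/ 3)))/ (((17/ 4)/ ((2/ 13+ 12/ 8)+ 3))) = 46827/ 1105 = 42.38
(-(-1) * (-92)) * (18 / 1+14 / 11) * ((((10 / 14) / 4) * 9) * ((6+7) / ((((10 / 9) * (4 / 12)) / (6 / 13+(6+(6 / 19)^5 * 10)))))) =-123820599419064 / 190659623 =-649432.73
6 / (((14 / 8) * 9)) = 8 / 21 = 0.38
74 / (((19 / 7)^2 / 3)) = 10878 / 361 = 30.13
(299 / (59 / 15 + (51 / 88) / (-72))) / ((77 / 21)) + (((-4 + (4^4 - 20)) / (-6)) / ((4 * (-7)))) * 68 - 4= 32114336 / 290157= 110.68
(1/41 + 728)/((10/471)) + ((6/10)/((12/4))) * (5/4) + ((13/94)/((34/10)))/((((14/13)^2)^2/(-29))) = 431520740125471/12584697440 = 34289.32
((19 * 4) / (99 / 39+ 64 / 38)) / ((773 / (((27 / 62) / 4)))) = 126711 / 49986818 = 0.00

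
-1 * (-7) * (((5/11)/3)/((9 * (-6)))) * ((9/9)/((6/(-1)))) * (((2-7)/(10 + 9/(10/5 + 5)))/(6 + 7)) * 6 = -1225/1830114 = -0.00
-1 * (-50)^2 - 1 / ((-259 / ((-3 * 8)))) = -2500.09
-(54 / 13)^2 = -2916 / 169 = -17.25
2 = 2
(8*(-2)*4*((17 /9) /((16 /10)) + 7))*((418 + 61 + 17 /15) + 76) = -39307504 /135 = -291166.70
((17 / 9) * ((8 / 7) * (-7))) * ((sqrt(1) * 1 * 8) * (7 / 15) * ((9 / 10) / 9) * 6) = -7616 / 225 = -33.85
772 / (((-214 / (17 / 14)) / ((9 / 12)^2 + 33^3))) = -269511183 / 1712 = -157424.76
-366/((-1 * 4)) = 183/2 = 91.50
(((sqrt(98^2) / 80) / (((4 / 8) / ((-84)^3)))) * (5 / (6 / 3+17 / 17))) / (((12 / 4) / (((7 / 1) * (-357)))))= 2016033264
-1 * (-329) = 329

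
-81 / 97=-0.84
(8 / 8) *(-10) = -10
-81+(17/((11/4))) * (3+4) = -415/11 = -37.73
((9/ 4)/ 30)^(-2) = 1600/ 9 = 177.78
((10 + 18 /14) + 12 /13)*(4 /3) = 4444 /273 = 16.28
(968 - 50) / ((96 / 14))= 1071 / 8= 133.88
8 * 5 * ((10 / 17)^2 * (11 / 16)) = 2750 / 289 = 9.52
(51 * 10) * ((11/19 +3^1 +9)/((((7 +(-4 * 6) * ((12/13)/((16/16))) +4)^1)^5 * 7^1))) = -9051380754/1704989260625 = -0.01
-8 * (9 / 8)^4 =-6561 / 512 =-12.81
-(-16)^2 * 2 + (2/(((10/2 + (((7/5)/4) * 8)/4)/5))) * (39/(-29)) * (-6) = -274312/551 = -497.84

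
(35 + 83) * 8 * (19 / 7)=17936 / 7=2562.29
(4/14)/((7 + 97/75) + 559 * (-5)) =-150/1463021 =-0.00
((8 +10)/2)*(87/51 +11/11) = 414/17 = 24.35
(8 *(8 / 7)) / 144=4 / 63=0.06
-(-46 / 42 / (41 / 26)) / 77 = 598 / 66297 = 0.01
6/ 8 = 3/ 4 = 0.75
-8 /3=-2.67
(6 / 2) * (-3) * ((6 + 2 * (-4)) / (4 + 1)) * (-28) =-504 / 5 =-100.80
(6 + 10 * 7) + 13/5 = 393/5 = 78.60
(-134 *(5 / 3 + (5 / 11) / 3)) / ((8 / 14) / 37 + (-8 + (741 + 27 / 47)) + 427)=-32623640 / 155406471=-0.21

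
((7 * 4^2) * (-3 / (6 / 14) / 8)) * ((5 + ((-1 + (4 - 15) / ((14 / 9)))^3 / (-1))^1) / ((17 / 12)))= -4369851 / 119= -36721.44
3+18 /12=9 /2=4.50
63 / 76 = 0.83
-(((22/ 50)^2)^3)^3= -5559917313492231481/ 14551915228366851806640625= -0.00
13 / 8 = 1.62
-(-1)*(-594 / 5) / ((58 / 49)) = -14553 / 145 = -100.37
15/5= 3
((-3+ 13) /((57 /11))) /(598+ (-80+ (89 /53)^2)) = 308990 /83390031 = 0.00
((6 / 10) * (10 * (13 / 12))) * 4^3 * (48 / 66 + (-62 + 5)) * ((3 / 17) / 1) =-772512 / 187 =-4131.08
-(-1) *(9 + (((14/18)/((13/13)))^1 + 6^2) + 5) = 457/9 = 50.78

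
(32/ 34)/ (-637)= -16/ 10829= -0.00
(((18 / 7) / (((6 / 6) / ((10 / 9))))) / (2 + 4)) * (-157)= -1570 / 21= -74.76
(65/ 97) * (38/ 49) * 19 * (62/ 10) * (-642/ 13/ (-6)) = 2394874/ 4753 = 503.87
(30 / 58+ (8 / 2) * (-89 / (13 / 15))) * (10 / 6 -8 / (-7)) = -434535 / 377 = -1152.61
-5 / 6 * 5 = -4.17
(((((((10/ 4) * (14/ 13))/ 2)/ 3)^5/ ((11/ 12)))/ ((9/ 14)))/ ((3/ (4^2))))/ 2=735306250/ 8932195701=0.08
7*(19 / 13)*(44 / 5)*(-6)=-35112 / 65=-540.18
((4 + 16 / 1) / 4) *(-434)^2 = 941780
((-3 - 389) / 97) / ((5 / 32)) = -12544 / 485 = -25.86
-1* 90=-90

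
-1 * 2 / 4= -1 / 2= -0.50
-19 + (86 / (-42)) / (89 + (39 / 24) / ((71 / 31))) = -473383 / 24885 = -19.02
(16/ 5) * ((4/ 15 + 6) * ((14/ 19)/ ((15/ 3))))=21056/ 7125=2.96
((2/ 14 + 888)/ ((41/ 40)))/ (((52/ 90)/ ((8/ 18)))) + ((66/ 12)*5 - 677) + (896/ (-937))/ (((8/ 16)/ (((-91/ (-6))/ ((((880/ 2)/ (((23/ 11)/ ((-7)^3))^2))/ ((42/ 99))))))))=3842630413071811/ 225722145719070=17.02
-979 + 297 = -682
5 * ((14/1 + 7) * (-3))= -315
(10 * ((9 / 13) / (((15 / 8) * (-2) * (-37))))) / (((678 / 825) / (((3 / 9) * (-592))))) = -17600 / 1469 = -11.98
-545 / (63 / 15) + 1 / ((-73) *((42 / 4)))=-66309 / 511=-129.76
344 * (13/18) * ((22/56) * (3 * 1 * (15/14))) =313.72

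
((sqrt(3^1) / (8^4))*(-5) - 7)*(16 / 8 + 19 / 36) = -637 / 36 - 455*sqrt(3) / 147456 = -17.70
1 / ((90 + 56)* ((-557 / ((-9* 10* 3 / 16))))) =0.00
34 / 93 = 0.37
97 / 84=1.15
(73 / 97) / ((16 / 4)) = 0.19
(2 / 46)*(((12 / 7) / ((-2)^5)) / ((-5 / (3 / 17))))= 9 / 109480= 0.00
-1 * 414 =-414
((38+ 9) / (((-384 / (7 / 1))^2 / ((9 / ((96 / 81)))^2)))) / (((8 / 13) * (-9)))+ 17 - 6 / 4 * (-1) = 2461202437 / 134217728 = 18.34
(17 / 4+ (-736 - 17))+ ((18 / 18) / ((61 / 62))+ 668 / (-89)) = -16400775 / 21716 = -755.24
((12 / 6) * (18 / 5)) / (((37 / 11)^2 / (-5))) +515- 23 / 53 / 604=22430104661 / 43824428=511.82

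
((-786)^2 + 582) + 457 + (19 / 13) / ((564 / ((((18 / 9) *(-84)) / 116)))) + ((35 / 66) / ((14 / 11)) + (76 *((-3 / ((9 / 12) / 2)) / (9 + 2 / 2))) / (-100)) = 618836.02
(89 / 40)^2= 7921 / 1600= 4.95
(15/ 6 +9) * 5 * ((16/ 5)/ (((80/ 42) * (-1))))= -483/ 5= -96.60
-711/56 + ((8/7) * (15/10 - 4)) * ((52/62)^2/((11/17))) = -9354701/591976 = -15.80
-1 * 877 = -877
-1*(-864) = 864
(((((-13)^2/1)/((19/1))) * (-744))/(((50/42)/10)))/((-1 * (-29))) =-5280912/2755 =-1916.85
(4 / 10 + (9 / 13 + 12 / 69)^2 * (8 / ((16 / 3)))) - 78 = -68368961 / 894010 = -76.47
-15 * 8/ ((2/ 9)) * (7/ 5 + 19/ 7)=-15552/ 7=-2221.71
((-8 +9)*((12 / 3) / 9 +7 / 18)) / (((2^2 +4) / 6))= 5 / 8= 0.62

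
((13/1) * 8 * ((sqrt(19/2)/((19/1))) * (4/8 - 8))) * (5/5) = -390 * sqrt(38)/19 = -126.53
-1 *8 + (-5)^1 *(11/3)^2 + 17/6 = -72.39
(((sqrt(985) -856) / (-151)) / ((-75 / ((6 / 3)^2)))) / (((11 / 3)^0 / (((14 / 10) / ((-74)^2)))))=-5992 / 77519625 + 7 * sqrt(985) / 77519625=-0.00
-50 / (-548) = 25 / 274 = 0.09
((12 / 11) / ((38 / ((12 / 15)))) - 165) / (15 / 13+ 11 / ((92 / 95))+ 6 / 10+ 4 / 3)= -618574788 / 54164231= -11.42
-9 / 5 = -1.80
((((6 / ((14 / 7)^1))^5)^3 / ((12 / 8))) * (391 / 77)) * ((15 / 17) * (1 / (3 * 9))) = 122231430 / 77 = 1587421.17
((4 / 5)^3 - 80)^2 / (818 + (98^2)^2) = 5484672 / 80067390625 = 0.00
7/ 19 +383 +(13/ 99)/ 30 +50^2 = 2883.37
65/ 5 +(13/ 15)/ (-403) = 6044/ 465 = 13.00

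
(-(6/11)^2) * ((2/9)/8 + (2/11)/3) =-35/1331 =-0.03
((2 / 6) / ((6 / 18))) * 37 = 37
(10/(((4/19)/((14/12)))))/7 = 95/12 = 7.92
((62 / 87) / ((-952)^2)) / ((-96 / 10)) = -155 / 1892362752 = -0.00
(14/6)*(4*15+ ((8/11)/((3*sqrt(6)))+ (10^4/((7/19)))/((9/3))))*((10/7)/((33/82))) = 3280*sqrt(6)/9801+ 156833200/2079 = 75437.66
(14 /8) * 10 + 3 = 41 /2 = 20.50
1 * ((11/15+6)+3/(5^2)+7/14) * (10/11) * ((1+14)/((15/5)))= 1103/33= 33.42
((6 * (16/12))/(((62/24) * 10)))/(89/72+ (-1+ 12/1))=3456/136555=0.03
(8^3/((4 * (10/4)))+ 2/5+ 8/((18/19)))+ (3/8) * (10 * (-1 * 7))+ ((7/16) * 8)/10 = 3073/90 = 34.14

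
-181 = -181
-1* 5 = -5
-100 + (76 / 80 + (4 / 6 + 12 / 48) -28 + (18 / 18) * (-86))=-3182 / 15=-212.13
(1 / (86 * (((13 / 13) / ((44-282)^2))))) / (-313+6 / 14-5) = -198254 / 95589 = -2.07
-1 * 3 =-3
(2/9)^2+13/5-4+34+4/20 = 13304/405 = 32.85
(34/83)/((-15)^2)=34/18675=0.00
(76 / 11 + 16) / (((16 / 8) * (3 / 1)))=42 / 11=3.82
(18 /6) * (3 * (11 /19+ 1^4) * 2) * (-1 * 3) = -1620 /19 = -85.26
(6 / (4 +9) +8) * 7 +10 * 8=1810 / 13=139.23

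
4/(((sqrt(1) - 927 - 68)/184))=-368/497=-0.74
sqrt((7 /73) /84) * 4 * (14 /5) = 28 * sqrt(219) /1095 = 0.38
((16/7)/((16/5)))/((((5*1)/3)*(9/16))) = 16/21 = 0.76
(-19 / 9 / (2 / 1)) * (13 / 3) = -247 / 54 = -4.57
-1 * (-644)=644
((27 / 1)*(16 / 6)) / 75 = 24 / 25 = 0.96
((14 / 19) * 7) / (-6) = -49 / 57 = -0.86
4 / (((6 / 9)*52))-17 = -439 / 26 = -16.88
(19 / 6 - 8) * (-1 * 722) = 10469 / 3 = 3489.67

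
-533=-533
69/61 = 1.13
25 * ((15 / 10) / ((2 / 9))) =675 / 4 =168.75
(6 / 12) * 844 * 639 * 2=539316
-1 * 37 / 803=-37 / 803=-0.05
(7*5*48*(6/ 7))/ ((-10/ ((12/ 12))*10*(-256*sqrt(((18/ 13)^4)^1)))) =169/ 5760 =0.03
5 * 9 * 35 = 1575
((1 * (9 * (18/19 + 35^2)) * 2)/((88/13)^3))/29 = 460572489/187745536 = 2.45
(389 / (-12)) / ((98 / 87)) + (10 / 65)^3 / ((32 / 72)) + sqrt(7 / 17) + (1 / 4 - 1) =-25423219 / 861224 + sqrt(119) / 17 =-28.88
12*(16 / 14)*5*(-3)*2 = -2880 / 7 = -411.43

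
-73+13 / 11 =-790 / 11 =-71.82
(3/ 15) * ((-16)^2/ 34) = 128/ 85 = 1.51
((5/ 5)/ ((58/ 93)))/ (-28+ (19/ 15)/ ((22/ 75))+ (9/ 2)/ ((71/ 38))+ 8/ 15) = -1089495/ 14092231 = -0.08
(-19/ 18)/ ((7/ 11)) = -209/ 126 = -1.66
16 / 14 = 8 / 7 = 1.14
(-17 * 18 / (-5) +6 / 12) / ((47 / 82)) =25297 / 235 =107.65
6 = 6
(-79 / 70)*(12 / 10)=-1.35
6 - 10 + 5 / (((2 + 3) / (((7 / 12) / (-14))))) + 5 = 23 / 24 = 0.96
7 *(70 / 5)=98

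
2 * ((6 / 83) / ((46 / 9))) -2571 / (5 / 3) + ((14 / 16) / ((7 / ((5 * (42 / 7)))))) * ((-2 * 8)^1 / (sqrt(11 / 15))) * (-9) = -14723847 / 9545 + 540 * sqrt(165) / 11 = -911.99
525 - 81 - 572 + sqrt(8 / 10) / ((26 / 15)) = -128 + 3 * sqrt(5) / 13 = -127.48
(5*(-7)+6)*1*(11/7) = -319/7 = -45.57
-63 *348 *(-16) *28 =9821952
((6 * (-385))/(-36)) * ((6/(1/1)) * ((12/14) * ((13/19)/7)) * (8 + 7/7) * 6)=231660/133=1741.80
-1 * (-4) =4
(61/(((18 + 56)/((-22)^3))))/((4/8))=-649528/37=-17554.81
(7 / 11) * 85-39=166 / 11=15.09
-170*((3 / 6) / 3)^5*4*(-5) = 425 / 972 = 0.44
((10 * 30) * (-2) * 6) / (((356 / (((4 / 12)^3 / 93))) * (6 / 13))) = -650 / 74493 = -0.01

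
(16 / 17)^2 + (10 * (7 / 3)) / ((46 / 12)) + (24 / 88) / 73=37237385 / 5337541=6.98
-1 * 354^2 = -125316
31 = 31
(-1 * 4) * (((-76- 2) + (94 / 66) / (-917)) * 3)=936.02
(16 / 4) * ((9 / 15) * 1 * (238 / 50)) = 1428 / 125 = 11.42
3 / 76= 0.04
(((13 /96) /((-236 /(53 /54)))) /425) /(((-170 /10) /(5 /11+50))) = 25493 /6482108160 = 0.00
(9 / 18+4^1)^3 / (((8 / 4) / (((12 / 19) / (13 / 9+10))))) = 19683 / 7828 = 2.51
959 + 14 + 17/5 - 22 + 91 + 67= 5562/5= 1112.40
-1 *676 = -676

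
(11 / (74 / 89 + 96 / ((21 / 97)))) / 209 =623 / 5258706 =0.00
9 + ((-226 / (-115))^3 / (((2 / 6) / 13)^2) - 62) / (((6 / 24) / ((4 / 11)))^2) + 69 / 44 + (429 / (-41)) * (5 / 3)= 732954041006989 / 30180243500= 24285.89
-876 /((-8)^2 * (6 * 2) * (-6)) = 73 /384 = 0.19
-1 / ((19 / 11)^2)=-121 / 361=-0.34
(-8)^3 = -512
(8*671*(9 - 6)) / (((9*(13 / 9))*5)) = 16104 / 65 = 247.75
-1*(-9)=9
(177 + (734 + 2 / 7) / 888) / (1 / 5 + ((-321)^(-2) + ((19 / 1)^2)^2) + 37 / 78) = 616950946365 / 452136775089139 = 0.00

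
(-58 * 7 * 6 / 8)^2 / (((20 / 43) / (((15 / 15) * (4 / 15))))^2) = 76195441 / 2500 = 30478.18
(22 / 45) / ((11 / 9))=2 / 5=0.40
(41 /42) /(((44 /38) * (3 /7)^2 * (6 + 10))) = 5453 /19008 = 0.29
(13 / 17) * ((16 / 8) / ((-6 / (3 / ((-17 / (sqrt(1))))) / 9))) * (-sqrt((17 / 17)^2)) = -117 / 289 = -0.40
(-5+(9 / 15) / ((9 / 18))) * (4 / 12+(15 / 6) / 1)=-323 / 30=-10.77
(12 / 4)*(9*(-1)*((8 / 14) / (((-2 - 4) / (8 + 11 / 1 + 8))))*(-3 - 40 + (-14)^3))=-1354482 / 7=-193497.43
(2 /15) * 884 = 1768 /15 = 117.87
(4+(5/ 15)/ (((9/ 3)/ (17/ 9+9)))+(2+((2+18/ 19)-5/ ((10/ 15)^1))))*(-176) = -719752/ 1539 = -467.68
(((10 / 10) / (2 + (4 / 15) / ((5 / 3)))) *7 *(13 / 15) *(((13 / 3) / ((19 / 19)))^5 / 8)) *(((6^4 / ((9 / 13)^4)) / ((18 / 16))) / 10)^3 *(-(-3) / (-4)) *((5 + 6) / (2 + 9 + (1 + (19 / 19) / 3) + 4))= -5066790815627392304820224 / 148275506652525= -34171461828.16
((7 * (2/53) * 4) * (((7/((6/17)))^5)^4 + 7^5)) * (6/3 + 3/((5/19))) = 152093996071646077401566116361885864758428277/121110248327086080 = 1255830932332673124425662000.00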